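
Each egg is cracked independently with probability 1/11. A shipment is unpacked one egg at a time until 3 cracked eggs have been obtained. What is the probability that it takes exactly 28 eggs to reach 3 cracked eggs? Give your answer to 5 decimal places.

0.02434

Y = trial on which the third success occurs; negative binomial, r=3, p=0.090909.
P(Y=28) = C(27,2) · p^3 · (1−p)^25
= 351 · 0.00075131 · 0.092296 = 0.0243395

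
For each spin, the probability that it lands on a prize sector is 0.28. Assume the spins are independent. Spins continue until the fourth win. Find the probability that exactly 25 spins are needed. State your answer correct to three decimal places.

0.013

Y = trial on which the fourth success occurs; negative binomial, r=4, p=0.28.
P(Y=25) = C(24,3) · p^4 · (1−p)^21
= 2024 · 0.0061466 · 0.0010092 = 0.01256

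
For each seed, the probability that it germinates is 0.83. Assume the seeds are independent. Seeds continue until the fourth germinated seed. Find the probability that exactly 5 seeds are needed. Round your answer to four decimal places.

0.3227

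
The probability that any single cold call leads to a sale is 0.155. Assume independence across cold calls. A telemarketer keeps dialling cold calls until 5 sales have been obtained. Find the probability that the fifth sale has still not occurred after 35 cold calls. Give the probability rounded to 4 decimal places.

0.3501

Needing more than 35 cold calls ⇔ fewer than 5 successes in the first 35. With X ~ Binomial(35, 0.155), P(Y > 35) = P(X ≤ 4).
  k=0: C(35,0)·0.155^0·0.845^35 = 0.002754
  k=1: C(35,1)·0.155^1·0.845^34 = 0.017682
  k=2: C(35,2)·0.155^2·0.845^33 = 0.055138
  k=3: C(35,3)·0.155^3·0.845^32 = 0.111255
  k=4: C(35,4)·0.155^4·0.845^31 = 0.163262
P(X ≤ 4) = 0.350091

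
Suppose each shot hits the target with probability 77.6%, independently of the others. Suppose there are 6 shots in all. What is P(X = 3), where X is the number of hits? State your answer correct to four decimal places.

0.1050

X ~ Binomial(n=6, p=0.776).
P(X=3) = C(6,3) · p^3 · (1−p)^3
= 20 · 0.46729 · 0.011239 = 0.105041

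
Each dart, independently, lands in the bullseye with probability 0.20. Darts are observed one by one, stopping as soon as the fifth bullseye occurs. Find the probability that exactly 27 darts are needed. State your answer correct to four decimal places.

Y = trial on which the fifth success occurs; negative binomial, r=5, p=0.20.
P(Y=27) = C(26,4) · p^5 · (1−p)^22
= 14950 · 0.00032 · 0.0073787 = 0.035300

0.0353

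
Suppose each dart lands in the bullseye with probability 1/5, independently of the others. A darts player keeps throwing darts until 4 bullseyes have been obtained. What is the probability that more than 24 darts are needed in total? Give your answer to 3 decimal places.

0.264

Needing more than 24 darts ⇔ fewer than 4 successes in the first 24. With X ~ Binomial(24, 0.20), P(Y > 24) = P(X ≤ 3).
  k=0: C(24,0)·0.20^0·0.80^24 = 0.00472
  k=1: C(24,1)·0.20^1·0.80^23 = 0.02833
  k=2: C(24,2)·0.20^2·0.80^22 = 0.08146
  k=3: C(24,3)·0.20^3·0.80^21 = 0.14934
P(X ≤ 3) = 0.26386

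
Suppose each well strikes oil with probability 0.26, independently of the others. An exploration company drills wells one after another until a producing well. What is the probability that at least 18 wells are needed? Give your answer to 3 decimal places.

0.006

Y = number of wells to the first success; geometric, p = 0.26.
P(Y > 17) = P(first 17 all fail) = (1−p)^17 = 0.00598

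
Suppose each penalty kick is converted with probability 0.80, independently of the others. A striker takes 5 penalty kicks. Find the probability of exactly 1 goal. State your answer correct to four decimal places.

X ~ Binomial(n=5, p=0.80).
P(X=1) = C(5,1) · p^1 · (1−p)^4
= 5 · 0.8 · 0.0016 = 0.006400

0.0064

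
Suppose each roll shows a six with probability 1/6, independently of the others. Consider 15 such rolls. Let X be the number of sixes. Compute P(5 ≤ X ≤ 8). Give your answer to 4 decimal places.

0.0896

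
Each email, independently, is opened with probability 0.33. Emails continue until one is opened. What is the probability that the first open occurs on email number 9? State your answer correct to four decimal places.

0.0134

Geometric (trials to first success), p = 0.33.
P(Y = 9) = (1−p)^8 · p = 0.040607 · 0.33 = 0.013400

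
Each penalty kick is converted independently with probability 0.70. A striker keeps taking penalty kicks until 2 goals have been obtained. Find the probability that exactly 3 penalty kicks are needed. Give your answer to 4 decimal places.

Y = trial on which the second success occurs; negative binomial, r=2, p=0.70.
P(Y=3) = C(2,1) · p^2 · (1−p)^1
= 2 · 0.49 · 0.3 = 0.294000

0.2940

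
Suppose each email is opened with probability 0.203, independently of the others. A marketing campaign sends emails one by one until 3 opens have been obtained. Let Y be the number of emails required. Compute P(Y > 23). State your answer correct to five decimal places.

0.12600

Needing more than 23 emails ⇔ fewer than 3 successes in the first 23. With X ~ Binomial(23, 0.203), P(Y > 23) = P(X ≤ 2).
  k=0: C(23,0)·0.203^0·0.797^23 = 0.0054143
  k=1: C(23,1)·0.203^1·0.797^22 = 0.0317181
  k=2: C(23,2)·0.203^2·0.797^21 = 0.0888664
P(X ≤ 2) = 0.1259987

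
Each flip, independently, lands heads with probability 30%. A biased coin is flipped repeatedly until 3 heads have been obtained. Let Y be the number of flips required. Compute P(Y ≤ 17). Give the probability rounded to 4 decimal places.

0.9226

Finishing within 17 flips ⇔ at least 3 successes in the first 17. With X ~ Binomial(17, 0.30), P(Y ≤ 17) = 1 − P(X ≤ 2).
  k=0: C(17,0)·0.30^0·0.70^17 = 0.002326
  k=1: C(17,1)·0.30^1·0.70^16 = 0.016949
  k=2: C(17,2)·0.30^2·0.70^15 = 0.058110
1 − 0.077385 = 0.922615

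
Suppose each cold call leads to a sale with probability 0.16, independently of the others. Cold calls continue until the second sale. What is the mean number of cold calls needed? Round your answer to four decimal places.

12.5000

Y = total cold calls until the second success; negative binomial with r=2, p=0.16.
E[Y] = r / p = 2 / 0.16 = 12.500000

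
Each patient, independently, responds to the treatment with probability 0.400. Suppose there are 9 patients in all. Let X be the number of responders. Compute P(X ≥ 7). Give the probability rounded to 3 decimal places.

0.025

X ~ Binomial(9, 0.40); P(X ≥ 7) = Σ C(9,k) p^k (1−p)^(9−k) over k:
  k=7: C(9,7)·0.40^7·0.60^2 = 0.02123
  k=8: C(9,8)·0.40^8·0.60^1 = 0.00354
  k=9: C(9,9)·0.40^9·0.60^0 = 0.00026
Total = 0.02503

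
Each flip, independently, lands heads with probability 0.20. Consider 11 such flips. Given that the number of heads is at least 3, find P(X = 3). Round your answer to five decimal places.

X ~ Binomial(11, 0.20). Want P(X=3 | X≥3) = P(X=3) / P(X≥3).
P(X=3) = C(11,3)·0.20^3·0.80^8 = 0.2214593
P(X≥3) = 1 − 0.0858993 − 0.2362232 − 0.2952790 = 0.3825985
Ratio = 0.2214593 / 0.3825985 = 0.5788295

0.57883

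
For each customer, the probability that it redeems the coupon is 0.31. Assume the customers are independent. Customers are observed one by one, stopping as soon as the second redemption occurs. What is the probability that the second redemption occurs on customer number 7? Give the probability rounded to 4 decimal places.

Y = trial on which the second success occurs; negative binomial, r=2, p=0.31.
P(Y=7) = C(6,1) · p^2 · (1−p)^5
= 6 · 0.0961 · 0.1564 = 0.090182

0.0902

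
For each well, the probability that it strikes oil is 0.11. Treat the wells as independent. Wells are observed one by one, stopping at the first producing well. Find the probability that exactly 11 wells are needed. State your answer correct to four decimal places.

0.0343

Geometric (trials to first success), p = 0.11.
P(Y = 11) = (1−p)^10 · p = 0.31182 · 0.11 = 0.034300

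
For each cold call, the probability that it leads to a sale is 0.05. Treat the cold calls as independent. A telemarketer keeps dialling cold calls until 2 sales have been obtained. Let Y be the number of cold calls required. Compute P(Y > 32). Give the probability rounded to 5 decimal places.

0.51996

Needing more than 32 cold calls ⇔ fewer than 2 successes in the first 32. With X ~ Binomial(32, 0.05), P(Y > 32) = P(X ≤ 1).
  k=0: C(32,0)·0.05^0·0.95^32 = 0.1937115
  k=1: C(32,1)·0.05^1·0.95^31 = 0.3262509
P(X ≤ 1) = 0.5199624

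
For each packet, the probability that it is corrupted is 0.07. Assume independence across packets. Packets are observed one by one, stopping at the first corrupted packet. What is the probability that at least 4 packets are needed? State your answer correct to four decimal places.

0.8044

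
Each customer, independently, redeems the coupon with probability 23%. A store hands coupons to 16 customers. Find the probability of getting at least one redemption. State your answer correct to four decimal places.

0.9847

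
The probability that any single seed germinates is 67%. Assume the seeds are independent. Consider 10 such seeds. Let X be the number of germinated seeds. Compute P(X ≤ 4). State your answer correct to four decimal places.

0.0732

X ~ Binomial(10, 0.67); P(X ≤ 4) = Σ C(10,k) p^k (1−p)^(10−k) over k:
  k=0: C(10,0)·0.67^0·0.33^10 = 0.000015
  k=1: C(10,1)·0.67^1·0.33^9 = 0.000311
  k=2: C(10,2)·0.67^2·0.33^8 = 0.002841
  k=3: C(10,3)·0.67^3·0.33^7 = 0.015382
  k=4: C(10,4)·0.67^4·0.33^6 = 0.054652
Total = 0.073200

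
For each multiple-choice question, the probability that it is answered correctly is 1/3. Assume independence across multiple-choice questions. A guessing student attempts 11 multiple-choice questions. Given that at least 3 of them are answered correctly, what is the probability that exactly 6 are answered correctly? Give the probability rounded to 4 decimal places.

0.1090

X ~ Binomial(11, 0.333333). Want P(X=6 | X≥3) = P(X=6) / P(X≥3).
P(X=6) = C(11,6)·0.333333^6·0.666667^5 = 0.083456
P(X≥3) = 1 − 0.011561 − 0.063586 − 0.158964 = 0.765889
Ratio = 0.083456 / 0.765889 = 0.108966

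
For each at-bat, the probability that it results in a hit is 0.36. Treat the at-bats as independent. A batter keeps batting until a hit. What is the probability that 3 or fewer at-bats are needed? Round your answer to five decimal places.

0.73786

Y = number of at-bats to the first success; geometric, p = 0.36.
P(Y ≤ 3) = 1 − (1−p)^3 = 1 − 0.2621440 = 0.7378560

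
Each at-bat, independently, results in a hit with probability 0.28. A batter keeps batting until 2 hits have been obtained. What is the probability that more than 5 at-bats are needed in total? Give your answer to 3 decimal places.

0.570

Needing more than 5 at-bats ⇔ fewer than 2 successes in the first 5. With X ~ Binomial(5, 0.28), P(Y > 5) = P(X ≤ 1).
  k=0: C(5,0)·0.28^0·0.72^5 = 0.19349
  k=1: C(5,1)·0.28^1·0.72^4 = 0.37623
P(X ≤ 1) = 0.56973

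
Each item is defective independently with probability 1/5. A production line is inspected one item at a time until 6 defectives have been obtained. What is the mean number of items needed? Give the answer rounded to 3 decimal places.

30.000

Y = total items until the sixth success; negative binomial with r=6, p=0.20.
E[Y] = r / p = 6 / 0.20 = 30.00000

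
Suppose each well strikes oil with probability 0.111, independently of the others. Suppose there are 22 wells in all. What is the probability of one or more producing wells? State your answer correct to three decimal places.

P(at least one) = 1 − P(none) = 1 − (1 − 0.111)^22
= 1 − 0.07513 = 0.92487

0.925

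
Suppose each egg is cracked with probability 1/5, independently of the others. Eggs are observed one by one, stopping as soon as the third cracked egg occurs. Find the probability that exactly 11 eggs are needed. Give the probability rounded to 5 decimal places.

0.06040

Y = trial on which the third success occurs; negative binomial, r=3, p=0.20.
P(Y=11) = C(10,2) · p^3 · (1−p)^8
= 45 · 0.008 · 0.16777 = 0.0603980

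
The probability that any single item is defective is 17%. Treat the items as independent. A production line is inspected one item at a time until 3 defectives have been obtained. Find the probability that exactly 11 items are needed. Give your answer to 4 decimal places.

0.0498

Y = trial on which the third success occurs; negative binomial, r=3, p=0.17.
P(Y=11) = C(10,2) · p^3 · (1−p)^8
= 45 · 0.004913 · 0.22523 = 0.049795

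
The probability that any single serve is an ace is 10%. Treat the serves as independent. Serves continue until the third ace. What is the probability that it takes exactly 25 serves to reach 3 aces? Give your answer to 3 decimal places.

Y = trial on which the third success occurs; negative binomial, r=3, p=0.10.
P(Y=25) = C(24,2) · p^3 · (1−p)^22
= 276 · 0.001 · 0.098477 = 0.02718

0.027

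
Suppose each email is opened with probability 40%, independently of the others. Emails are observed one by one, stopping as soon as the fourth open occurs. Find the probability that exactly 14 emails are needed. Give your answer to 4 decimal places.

0.0443

Y = trial on which the fourth success occurs; negative binomial, r=4, p=0.40.
P(Y=14) = C(13,3) · p^4 · (1−p)^10
= 286 · 0.0256 · 0.0060466 = 0.044271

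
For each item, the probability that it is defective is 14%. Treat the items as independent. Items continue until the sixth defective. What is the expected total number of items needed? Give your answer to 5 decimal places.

42.85714

Y = total items until the sixth success; negative binomial with r=6, p=0.14.
E[Y] = r / p = 6 / 0.14 = 42.8571429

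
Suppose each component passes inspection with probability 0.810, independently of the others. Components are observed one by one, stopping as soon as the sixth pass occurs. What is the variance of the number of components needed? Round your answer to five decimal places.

Y = total components until the sixth success; negative binomial with r=6, p=0.81.
Var(Y) = r(1−p)/p² = 6·0.19 / 0.81² = 1.7375400

1.73754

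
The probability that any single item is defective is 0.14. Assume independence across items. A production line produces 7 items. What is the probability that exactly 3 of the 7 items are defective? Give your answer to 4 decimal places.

0.0525

X ~ Binomial(n=7, p=0.14).
P(X=3) = C(7,3) · p^3 · (1−p)^4
= 35 · 0.002744 · 0.54701 = 0.052535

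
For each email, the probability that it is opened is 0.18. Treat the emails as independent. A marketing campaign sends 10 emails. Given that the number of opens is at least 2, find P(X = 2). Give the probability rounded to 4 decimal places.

0.5314

X ~ Binomial(10, 0.18). Want P(X=2 | X≥2) = P(X=2) / P(X≥2).
P(X=2) = C(10,2)·0.18^2·0.82^8 = 0.298036
P(X≥2) = 1 − 0.137448 − 0.301715 = 0.560837
Ratio = 0.298036 / 0.560837 = 0.531413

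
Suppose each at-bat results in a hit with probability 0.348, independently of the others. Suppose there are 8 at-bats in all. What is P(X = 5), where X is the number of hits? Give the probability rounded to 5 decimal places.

X ~ Binomial(n=8, p=0.348).
P(X=5) = C(8,5) · p^5 · (1−p)^3
= 56 · 0.0051038 · 0.27717 = 0.0792186

0.07922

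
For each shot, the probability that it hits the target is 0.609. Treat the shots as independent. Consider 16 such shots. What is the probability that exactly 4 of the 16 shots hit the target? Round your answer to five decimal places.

0.00320

X ~ Binomial(n=16, p=0.609).
P(X=4) = C(16,4) · p^4 · (1−p)^12
= 1820 · 0.13755 · 1.2768e-05 = 0.0031964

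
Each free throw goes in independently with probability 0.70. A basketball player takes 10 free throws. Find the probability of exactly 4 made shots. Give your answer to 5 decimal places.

X ~ Binomial(n=10, p=0.70).
P(X=4) = C(10,4) · p^4 · (1−p)^6
= 210 · 0.2401 · 0.000729 = 0.0367569

0.03676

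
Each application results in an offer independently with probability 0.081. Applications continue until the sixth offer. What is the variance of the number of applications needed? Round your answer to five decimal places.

840.42067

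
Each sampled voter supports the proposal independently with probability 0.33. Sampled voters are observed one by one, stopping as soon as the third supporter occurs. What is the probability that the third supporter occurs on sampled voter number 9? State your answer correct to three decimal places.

0.091

Y = trial on which the third success occurs; negative binomial, r=3, p=0.33.
P(Y=9) = C(8,2) · p^3 · (1−p)^6
= 28 · 0.035937 · 0.090458 = 0.09102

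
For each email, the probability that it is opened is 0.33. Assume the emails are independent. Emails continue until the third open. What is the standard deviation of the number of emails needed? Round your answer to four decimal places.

Y = total emails until the third success; negative binomial with r=3, p=0.33.
SD(Y) = √[r(1−p)/p²] = √(18.457300) = 4.296196

4.2962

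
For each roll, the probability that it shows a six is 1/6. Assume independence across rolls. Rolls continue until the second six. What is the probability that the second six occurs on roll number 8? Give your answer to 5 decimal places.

Y = trial on which the second success occurs; negative binomial, r=2, p=0.166667.
P(Y=8) = C(7,1) · p^2 · (1−p)^6
= 7 · 0.027778 · 0.3349 = 0.0651191

0.06512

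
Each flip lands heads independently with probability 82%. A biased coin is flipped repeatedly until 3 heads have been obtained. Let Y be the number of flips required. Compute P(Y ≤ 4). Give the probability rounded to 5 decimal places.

Finishing within 4 flips ⇔ at least 3 successes in the first 4. With X ~ Binomial(4, 0.82), P(Y ≤ 4) = 1 − P(X ≤ 2).
  k=0: C(4,0)·0.82^0·0.18^4 = 0.0010498
  k=1: C(4,1)·0.82^1·0.18^3 = 0.0191290
  k=2: C(4,2)·0.82^2·0.18^2 = 0.1307146
1 − 0.1508933 = 0.8491067

0.84911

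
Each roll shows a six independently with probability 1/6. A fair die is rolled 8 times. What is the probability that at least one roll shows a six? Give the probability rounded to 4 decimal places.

P(at least one) = 1 − P(none) = 1 − (1 − 0.166667)^8
= 1 − 0.232568 = 0.767432

0.7674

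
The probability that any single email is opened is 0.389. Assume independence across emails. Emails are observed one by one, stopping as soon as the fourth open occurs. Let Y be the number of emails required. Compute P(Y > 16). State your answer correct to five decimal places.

0.07709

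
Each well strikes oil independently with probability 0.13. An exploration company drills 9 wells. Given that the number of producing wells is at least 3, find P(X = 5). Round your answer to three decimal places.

X ~ Binomial(9, 0.13). Want P(X=5 | X≥3) = P(X=5) / P(X≥3).
P(X=5) = C(9,5)·0.13^5·0.87^4 = 0.00268
P(X≥3) = 1 − 0.28554 − 0.38401 − 0.22952 = 0.10093
Ratio = 0.00268 / 0.10093 = 0.02656

0.027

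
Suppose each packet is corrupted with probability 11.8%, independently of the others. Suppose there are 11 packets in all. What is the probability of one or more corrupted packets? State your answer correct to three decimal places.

0.749

P(at least one) = 1 − P(none) = 1 − (1 − 0.118)^11
= 1 − 0.25128 = 0.74872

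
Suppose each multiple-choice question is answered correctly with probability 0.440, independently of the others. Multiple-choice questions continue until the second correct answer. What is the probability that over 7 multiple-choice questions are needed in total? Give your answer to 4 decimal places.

0.1123

Needing more than 7 multiple-choice questions ⇔ fewer than 2 successes in the first 7. With X ~ Binomial(7, 0.44), P(Y > 7) = P(X ≤ 1).
  k=0: C(7,0)·0.44^0·0.56^7 = 0.017271
  k=1: C(7,1)·0.44^1·0.56^6 = 0.094990
P(X ≤ 1) = 0.112261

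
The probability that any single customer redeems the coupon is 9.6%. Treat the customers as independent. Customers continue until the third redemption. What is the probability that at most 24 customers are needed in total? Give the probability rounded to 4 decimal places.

0.4090

Finishing within 24 customers ⇔ at least 3 successes in the first 24. With X ~ Binomial(24, 0.096), P(Y ≤ 24) = 1 − P(X ≤ 2).
  k=0: C(24,0)·0.096^0·0.904^24 = 0.088724
  k=1: C(24,1)·0.096^1·0.904^23 = 0.226129
  k=2: C(24,2)·0.096^2·0.904^22 = 0.276158
1 − 0.591011 = 0.408989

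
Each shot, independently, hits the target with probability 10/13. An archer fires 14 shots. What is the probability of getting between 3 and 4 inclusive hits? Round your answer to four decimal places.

0.0002

X ~ Binomial(14, 0.769231); P(3 ≤ X ≤ 4) = Σ C(14,k) p^k (1−p)^(14−k) over k:
  k=3: C(14,3)·0.769231^3·0.230769^11 = 0.000016
  k=4: C(14,4)·0.769231^4·0.230769^10 = 0.000150
Total = 0.000166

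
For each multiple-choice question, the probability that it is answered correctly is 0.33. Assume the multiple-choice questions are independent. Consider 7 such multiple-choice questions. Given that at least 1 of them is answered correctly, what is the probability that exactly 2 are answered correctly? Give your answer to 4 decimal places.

0.3287

X ~ Binomial(7, 0.33). Want P(X=2 | X≥1) = P(X=2) / P(X≥1).
P(X=2) = C(7,2)·0.33^2·0.67^5 = 0.308760
P(X≥1) = 1 − 0.060607 = 0.939393
Ratio = 0.308760 / 0.939393 = 0.328680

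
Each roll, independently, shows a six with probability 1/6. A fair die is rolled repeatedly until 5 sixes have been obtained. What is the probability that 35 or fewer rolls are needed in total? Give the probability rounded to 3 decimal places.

Finishing within 35 rolls ⇔ at least 5 successes in the first 35. With X ~ Binomial(35, 0.166667), P(Y ≤ 35) = 1 − P(X ≤ 4).
  k=0: C(35,0)·0.166667^0·0.833333^35 = 0.00169
  k=1: C(35,1)·0.166667^1·0.833333^34 = 0.01185
  k=2: C(35,2)·0.166667^2·0.833333^33 = 0.04029
  k=3: C(35,3)·0.166667^3·0.833333^32 = 0.08865
  k=4: C(35,4)·0.166667^4·0.833333^31 = 0.14183
1 − 0.28432 = 0.71568

0.716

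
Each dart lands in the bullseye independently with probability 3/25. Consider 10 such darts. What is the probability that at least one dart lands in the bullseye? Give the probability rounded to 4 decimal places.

0.7215

P(at least one) = 1 − P(none) = 1 − (1 − 0.12)^10
= 1 − 0.278501 = 0.721499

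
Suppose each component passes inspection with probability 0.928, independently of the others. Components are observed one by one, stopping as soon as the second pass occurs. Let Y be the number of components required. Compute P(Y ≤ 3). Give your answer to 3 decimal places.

Finishing within 3 components ⇔ at least 2 successes in the first 3. With X ~ Binomial(3, 0.928), P(Y ≤ 3) = 1 − P(X ≤ 1).
  k=0: C(3,0)·0.928^0·0.072^3 = 0.00037
  k=1: C(3,1)·0.928^1·0.072^2 = 0.01443
1 − 0.01481 = 0.98519

0.985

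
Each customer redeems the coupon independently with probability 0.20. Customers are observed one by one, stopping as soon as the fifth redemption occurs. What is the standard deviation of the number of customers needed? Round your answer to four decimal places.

Y = total customers until the fifth success; negative binomial with r=5, p=0.20.
SD(Y) = √[r(1−p)/p²] = √(100.000000) = 10.000000

10.0000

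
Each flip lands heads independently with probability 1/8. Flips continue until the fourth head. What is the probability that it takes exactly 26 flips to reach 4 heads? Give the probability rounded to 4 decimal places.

0.0298

Y = trial on which the fourth success occurs; negative binomial, r=4, p=0.125.
P(Y=26) = C(25,3) · p^4 · (1−p)^22
= 2300 · 0.00024414 · 0.052988 = 0.029754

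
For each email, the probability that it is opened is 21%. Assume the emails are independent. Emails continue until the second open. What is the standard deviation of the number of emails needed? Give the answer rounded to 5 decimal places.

5.98562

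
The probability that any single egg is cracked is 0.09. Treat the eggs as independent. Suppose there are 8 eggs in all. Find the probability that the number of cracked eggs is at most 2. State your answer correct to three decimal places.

X ~ Binomial(8, 0.09); P(X ≤ 2) = Σ C(8,k) p^k (1−p)^(8−k) over k:
  k=0: C(8,0)·0.09^0·0.91^8 = 0.47025
  k=1: C(8,1)·0.09^1·0.91^7 = 0.37207
  k=2: C(8,2)·0.09^2·0.91^6 = 0.12879
Total = 0.97111

0.971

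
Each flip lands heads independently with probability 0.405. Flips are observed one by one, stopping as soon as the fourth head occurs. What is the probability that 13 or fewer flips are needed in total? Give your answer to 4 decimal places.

Finishing within 13 flips ⇔ at least 4 successes in the first 13. With X ~ Binomial(13, 0.405), P(Y ≤ 13) = 1 − P(X ≤ 3).
  k=0: C(13,0)·0.405^0·0.595^13 = 0.001171
  k=1: C(13,1)·0.405^1·0.595^12 = 0.010366
  k=2: C(13,2)·0.405^2·0.595^11 = 0.042334
  k=3: C(13,3)·0.405^3·0.595^10 = 0.105658
1 − 0.159529 = 0.840471

0.8405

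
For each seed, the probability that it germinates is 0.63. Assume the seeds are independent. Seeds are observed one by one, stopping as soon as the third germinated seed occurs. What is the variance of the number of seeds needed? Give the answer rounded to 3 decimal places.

Y = total seeds until the third success; negative binomial with r=3, p=0.63.
Var(Y) = r(1−p)/p² = 3·0.37 / 0.63² = 2.79667

2.797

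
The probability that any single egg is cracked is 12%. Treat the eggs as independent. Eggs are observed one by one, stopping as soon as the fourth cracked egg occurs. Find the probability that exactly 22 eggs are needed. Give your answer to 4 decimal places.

0.0276

Y = trial on which the fourth success occurs; negative binomial, r=4, p=0.12.
P(Y=22) = C(21,3) · p^4 · (1−p)^18
= 1330 · 0.00020736 · 0.10016 = 0.027623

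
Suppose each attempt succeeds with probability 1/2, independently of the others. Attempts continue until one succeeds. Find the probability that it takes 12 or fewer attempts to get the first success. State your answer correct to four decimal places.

Y = number of attempts to the first success; geometric, p = 0.50.
P(Y ≤ 12) = 1 − (1−p)^12 = 1 − 0.000244 = 0.999756

0.9998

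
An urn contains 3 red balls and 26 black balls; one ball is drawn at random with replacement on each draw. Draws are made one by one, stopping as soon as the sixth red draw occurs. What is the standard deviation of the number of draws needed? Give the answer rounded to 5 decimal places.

22.42023

Y = total draws until the sixth success; negative binomial with r=6, p=0.103448.
SD(Y) = √[r(1−p)/p²] = √(502.6666667) = 22.4202290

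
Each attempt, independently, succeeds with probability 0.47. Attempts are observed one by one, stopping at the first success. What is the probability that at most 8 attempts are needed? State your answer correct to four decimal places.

0.9938

Y = number of attempts to the first success; geometric, p = 0.47.
P(Y ≤ 8) = 1 − (1−p)^8 = 1 − 0.006226 = 0.993774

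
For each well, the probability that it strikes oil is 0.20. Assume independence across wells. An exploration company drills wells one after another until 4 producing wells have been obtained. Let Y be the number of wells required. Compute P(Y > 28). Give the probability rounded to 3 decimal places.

0.160

Needing more than 28 wells ⇔ fewer than 4 successes in the first 28. With X ~ Binomial(28, 0.20), P(Y > 28) = P(X ≤ 3).
  k=0: C(28,0)·0.20^0·0.80^28 = 0.00193
  k=1: C(28,1)·0.20^1·0.80^27 = 0.01354
  k=2: C(28,2)·0.20^2·0.80^26 = 0.04570
  k=3: C(28,3)·0.20^3·0.80^25 = 0.09901
P(X ≤ 3) = 0.16018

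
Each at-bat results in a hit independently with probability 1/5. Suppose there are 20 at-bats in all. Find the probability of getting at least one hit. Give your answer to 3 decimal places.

0.988

P(at least one) = 1 − P(none) = 1 − (1 − 0.20)^20
= 1 − 0.01153 = 0.98847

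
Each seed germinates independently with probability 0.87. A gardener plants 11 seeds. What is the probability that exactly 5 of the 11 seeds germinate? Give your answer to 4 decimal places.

0.0011

X ~ Binomial(n=11, p=0.87).
P(X=5) = C(11,5) · p^5 · (1−p)^6
= 462 · 0.49842 · 4.8268e-06 = 0.001111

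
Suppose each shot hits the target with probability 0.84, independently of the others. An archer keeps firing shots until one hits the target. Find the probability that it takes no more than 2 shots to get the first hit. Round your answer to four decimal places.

Y = number of shots to the first success; geometric, p = 0.84.
P(Y ≤ 2) = 1 − (1−p)^2 = 1 − 0.025600 = 0.974400

0.9744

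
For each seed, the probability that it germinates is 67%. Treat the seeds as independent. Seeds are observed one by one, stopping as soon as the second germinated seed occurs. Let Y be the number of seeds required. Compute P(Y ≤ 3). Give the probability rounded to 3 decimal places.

0.745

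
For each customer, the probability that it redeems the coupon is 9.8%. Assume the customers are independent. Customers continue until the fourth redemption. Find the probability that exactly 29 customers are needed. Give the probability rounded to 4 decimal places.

Y = trial on which the fourth success occurs; negative binomial, r=4, p=0.098.
P(Y=29) = C(28,3) · p^4 · (1−p)^25
= 3276 · 9.2237e-05 · 0.075886 = 0.022930

0.0229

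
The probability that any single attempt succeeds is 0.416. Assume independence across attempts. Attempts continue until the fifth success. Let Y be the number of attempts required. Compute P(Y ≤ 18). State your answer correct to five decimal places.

0.92669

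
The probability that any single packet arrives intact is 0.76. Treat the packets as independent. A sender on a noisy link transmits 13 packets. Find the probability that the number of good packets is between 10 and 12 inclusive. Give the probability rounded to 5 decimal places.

0.58955

X ~ Binomial(13, 0.76); P(10 ≤ X ≤ 12) = Σ C(13,k) p^k (1−p)^(13−k) over k:
  k=10: C(13,10)·0.76^10·0.24^3 = 0.2541767
  k=11: C(13,11)·0.76^11·0.24^2 = 0.2195162
  k=12: C(13,12)·0.76^12·0.24^1 = 0.1158558
Total = 0.5895487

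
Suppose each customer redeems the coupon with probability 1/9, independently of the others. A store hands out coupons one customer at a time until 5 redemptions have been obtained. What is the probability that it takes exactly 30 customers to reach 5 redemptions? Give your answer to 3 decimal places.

0.021

Y = trial on which the fifth success occurs; negative binomial, r=5, p=0.111111.
P(Y=30) = C(29,4) · p^5 · (1−p)^25
= 23751 · 1.6935e-05 · 0.052624 = 0.02117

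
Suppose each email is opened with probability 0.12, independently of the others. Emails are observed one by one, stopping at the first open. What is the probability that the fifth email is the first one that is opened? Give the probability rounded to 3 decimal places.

Geometric (trials to first success), p = 0.12.
P(Y = 5) = (1−p)^4 · p = 0.5997 · 0.12 = 0.07196

0.072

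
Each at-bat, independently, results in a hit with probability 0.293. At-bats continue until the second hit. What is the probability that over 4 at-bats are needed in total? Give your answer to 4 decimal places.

Needing more than 4 at-bats ⇔ fewer than 2 successes in the first 4. With X ~ Binomial(4, 0.293), P(Y > 4) = P(X ≤ 1).
  k=0: C(4,0)·0.293^0·0.707^4 = 0.249849
  k=1: C(4,1)·0.293^1·0.707^3 = 0.414177
P(X ≤ 1) = 0.664026

0.6640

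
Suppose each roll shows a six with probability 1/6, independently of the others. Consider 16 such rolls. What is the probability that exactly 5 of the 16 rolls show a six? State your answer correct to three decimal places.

0.076

X ~ Binomial(n=16, p=0.166667).
P(X=5) = C(16,5) · p^5 · (1−p)^11
= 4368 · 0.0001286 · 0.13459 = 0.07560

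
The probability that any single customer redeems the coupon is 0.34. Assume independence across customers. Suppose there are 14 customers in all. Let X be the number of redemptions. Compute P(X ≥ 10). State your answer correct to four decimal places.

0.0048

X ~ Binomial(14, 0.34); P(X ≥ 10) = Σ C(14,k) p^k (1−p)^(14−k) over k:
  k=10: C(14,10)·0.34^10·0.66^4 = 0.003921
  k=11: C(14,11)·0.34^11·0.66^3 = 0.000735
  k=12: C(14,12)·0.34^12·0.66^2 = 0.000095
  k=13: C(14,13)·0.34^13·0.66^1 = 0.000007
  k=14: C(14,14)·0.34^14·0.66^0 = 0.000000
Total = 0.004758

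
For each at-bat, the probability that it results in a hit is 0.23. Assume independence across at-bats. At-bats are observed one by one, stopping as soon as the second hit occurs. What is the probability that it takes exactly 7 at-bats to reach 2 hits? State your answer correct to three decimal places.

0.086

Y = trial on which the second success occurs; negative binomial, r=2, p=0.23.
P(Y=7) = C(6,1) · p^2 · (1−p)^5
= 6 · 0.0529 · 0.27068 = 0.08591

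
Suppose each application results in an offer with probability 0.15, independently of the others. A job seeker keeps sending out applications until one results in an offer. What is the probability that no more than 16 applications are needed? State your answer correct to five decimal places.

0.92575

Y = number of applications to the first success; geometric, p = 0.15.
P(Y ≤ 16) = 1 − (1−p)^16 = 1 − 0.0742511 = 0.9257489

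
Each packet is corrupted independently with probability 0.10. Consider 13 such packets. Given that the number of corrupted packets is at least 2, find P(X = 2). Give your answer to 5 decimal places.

X ~ Binomial(13, 0.10). Want P(X=2 | X≥2) = P(X=2) / P(X≥2).
P(X=2) = C(13,2)·0.10^2·0.90^11 = 0.2447723
P(X≥2) = 1 − 0.2541866 − 0.3671584 = 0.3786550
Ratio = 0.2447723 / 0.3786550 = 0.6464255

0.64643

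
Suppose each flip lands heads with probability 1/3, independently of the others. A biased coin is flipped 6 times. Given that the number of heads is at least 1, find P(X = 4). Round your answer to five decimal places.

X ~ Binomial(6, 0.333333). Want P(X=4 | X≥1) = P(X=4) / P(X≥1).
P(X=4) = C(6,4)·0.333333^4·0.666667^2 = 0.0823045
P(X≥1) = 1 − 0.0877915 = 0.9122085
Ratio = 0.0823045 / 0.9122085 = 0.0902256

0.09023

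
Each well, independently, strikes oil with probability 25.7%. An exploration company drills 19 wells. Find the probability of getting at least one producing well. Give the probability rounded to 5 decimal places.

0.99646

P(at least one) = 1 − P(none) = 1 − (1 − 0.257)^19
= 1 − 0.0035382 = 0.9964618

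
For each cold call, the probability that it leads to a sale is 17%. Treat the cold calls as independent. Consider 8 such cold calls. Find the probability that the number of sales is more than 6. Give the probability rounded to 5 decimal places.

0.00003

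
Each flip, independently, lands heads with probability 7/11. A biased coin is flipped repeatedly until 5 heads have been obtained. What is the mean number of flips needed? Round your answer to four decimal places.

Y = total flips until the fifth success; negative binomial with r=5, p=0.636364.
E[Y] = r / p = 5 / 0.636364 = 7.857143

7.8571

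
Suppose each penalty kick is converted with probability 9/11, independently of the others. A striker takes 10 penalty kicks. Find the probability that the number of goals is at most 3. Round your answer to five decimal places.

0.00047

X ~ Binomial(10, 0.818182); P(X ≤ 3) = Σ C(10,k) p^k (1−p)^(10−k) over k:
  k=0: C(10,0)·0.818182^0·0.181818^10 = 0.0000000
  k=1: C(10,1)·0.818182^1·0.181818^9 = 0.0000018
  k=2: C(10,2)·0.818182^2·0.181818^8 = 0.0000360
  k=3: C(10,3)·0.818182^3·0.181818^7 = 0.0004317
Total = 0.0004695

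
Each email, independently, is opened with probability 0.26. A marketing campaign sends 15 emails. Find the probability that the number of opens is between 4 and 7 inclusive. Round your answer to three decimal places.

0.552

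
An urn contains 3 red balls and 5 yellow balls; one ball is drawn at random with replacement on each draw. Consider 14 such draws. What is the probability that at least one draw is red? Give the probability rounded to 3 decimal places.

0.999

P(at least one) = 1 − P(none) = 1 − (1 − 0.375)^14
= 1 − 0.00139 = 0.99861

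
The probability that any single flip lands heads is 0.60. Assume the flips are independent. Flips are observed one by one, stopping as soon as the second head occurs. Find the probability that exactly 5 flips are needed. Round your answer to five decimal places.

0.09216

Y = trial on which the second success occurs; negative binomial, r=2, p=0.60.
P(Y=5) = C(4,1) · p^2 · (1−p)^3
= 4 · 0.36 · 0.064 = 0.0921600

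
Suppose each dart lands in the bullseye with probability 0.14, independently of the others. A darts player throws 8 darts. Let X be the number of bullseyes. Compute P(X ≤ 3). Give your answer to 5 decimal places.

0.98321

X ~ Binomial(8, 0.14); P(X ≤ 3) = Σ C(8,k) p^k (1−p)^(8−k) over k:
  k=0: C(8,0)·0.14^0·0.86^8 = 0.2992179
  k=1: C(8,1)·0.14^1·0.86^7 = 0.3896792
  k=2: C(8,2)·0.14^2·0.86^6 = 0.2220265
  k=3: C(8,3)·0.14^3·0.86^5 = 0.0722877
Total = 0.9832113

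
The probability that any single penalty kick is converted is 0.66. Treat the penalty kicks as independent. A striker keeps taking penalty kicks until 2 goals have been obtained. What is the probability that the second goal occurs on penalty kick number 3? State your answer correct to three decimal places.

Y = trial on which the second success occurs; negative binomial, r=2, p=0.66.
P(Y=3) = C(2,1) · p^2 · (1−p)^1
= 2 · 0.4356 · 0.34 = 0.29621

0.296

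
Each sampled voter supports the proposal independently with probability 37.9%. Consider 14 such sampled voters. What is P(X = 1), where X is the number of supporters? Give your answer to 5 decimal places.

0.01084

X ~ Binomial(n=14, p=0.379).
P(X=1) = C(14,1) · p^1 · (1−p)^13
= 14 · 0.379 · 0.0020426 = 0.0108382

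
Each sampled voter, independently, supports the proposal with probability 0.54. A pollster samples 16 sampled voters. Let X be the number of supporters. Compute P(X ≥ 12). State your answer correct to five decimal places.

0.07351

X ~ Binomial(16, 0.54); P(X ≥ 12) = Σ C(16,k) p^k (1−p)^(16−k) over k:
  k=12: C(16,12)·0.54^12·0.46^4 = 0.0500989
  k=13: C(16,13)·0.54^13·0.46^3 = 0.0180959
  k=14: C(16,14)·0.54^14·0.46^2 = 0.0045521
  k=15: C(16,15)·0.54^15·0.46^1 = 0.0007125
  k=16: C(16,16)·0.54^16·0.46^0 = 0.0000523
Total = 0.0735116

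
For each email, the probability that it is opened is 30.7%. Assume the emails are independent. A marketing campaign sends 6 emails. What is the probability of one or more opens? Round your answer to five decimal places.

P(at least one) = 1 − P(none) = 1 − (1 − 0.307)^6
= 1 − 0.1107642 = 0.8892358

0.88924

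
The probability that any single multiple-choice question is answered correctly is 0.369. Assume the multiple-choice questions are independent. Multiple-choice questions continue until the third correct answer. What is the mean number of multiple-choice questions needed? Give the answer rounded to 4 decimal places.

Y = total multiple-choice questions until the third success; negative binomial with r=3, p=0.369.
E[Y] = r / p = 3 / 0.369 = 8.130081

8.1301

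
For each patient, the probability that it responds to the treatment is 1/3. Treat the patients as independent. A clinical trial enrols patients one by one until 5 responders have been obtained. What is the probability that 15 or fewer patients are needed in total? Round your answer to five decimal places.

0.59594

Finishing within 15 patients ⇔ at least 5 successes in the first 15. With X ~ Binomial(15, 0.333333), P(Y ≤ 15) = 1 − P(X ≤ 4).
  k=0: C(15,0)·0.333333^0·0.666667^15 = 0.0022837
  k=1: C(15,1)·0.333333^1·0.666667^14 = 0.0171274
  k=2: C(15,2)·0.333333^2·0.666667^13 = 0.0599460
  k=3: C(15,3)·0.333333^3·0.666667^12 = 0.1298831
  k=4: C(15,4)·0.333333^4·0.666667^11 = 0.1948246
1 − 0.4040648 = 0.5959352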